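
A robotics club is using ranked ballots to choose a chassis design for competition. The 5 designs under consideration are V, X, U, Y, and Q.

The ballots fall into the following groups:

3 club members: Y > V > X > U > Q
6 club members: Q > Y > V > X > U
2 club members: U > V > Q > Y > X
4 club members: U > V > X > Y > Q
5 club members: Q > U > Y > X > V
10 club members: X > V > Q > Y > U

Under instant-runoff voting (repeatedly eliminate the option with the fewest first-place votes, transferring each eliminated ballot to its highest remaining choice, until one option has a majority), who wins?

Round 1: Q 11, X 10, U 6, Y 3, V 0. V has the fewest and is eliminated.
Round 2: Q 11, X 10, U 6, Y 3. Y has the fewest and is eliminated.
Round 3: X 13, Q 11, U 6. U has the fewest and is eliminated.
Round 4: X 17, Q 13. X has a majority.

X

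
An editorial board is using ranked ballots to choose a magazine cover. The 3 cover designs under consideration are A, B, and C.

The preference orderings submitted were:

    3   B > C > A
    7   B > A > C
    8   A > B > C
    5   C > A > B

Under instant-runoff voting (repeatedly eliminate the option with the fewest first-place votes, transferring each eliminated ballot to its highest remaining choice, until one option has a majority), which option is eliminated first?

C

Round 1: B 10, A 8, C 5. C has the fewest and is eliminated.
Round 2: A 13, B 10. A has a majority.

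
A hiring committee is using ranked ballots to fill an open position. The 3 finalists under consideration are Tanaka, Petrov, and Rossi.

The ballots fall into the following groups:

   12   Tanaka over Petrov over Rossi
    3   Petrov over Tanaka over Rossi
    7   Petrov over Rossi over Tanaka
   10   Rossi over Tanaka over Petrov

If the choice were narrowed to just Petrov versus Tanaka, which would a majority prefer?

Ballots ranking Petrov above Tanaka: 3+7 = 10.
Ballots ranking Tanaka above Petrov: 12+10 = 22.
Tanaka wins the head-to-head, 22–10.

Tanaka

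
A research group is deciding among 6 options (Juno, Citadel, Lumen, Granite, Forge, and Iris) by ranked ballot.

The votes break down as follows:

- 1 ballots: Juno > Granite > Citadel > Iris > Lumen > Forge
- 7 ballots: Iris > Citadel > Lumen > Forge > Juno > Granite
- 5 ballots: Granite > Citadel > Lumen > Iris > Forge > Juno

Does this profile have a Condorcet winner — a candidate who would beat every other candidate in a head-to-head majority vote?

Head-to-head results (13 voters total):
Juno vs Citadel: Citadel wins 12–1.
Juno vs Lumen: Lumen wins 12–1.
Juno vs Granite: Juno wins 8–5.
Juno vs Forge: Forge wins 12–1.
Juno vs Iris: Iris wins 12–1.
Citadel vs Lumen: Citadel wins 13–0.
Citadel vs Granite: Citadel wins 7–6.
Citadel vs Forge: Citadel wins 13–0.
Citadel vs Iris: Iris wins 7–6.
Lumen vs Granite: Lumen wins 7–6.
Lumen vs Forge: Lumen wins 13–0.
Lumen vs Iris: Iris wins 8–5.
Granite vs Forge: Forge wins 7–6.
Granite vs Iris: Iris wins 7–6.
Forge vs Iris: Iris wins 13–0.
Iris beats each rival — Juno (12–1), Citadel (7–6), Lumen (8–5), Granite (7–6), Forge (13–0) — so Iris is the Condorcet winner.

Yes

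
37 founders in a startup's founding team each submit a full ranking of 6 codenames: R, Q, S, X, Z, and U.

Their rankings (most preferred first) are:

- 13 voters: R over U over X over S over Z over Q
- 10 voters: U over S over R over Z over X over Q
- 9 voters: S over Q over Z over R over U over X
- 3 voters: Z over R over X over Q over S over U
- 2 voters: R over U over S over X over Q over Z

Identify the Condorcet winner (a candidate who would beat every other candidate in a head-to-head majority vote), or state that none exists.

Head-to-head results (37 voters total):
R vs Q: R wins 28–9.
R vs S: S wins 19–18.
R vs X: R wins 37–0.
R vs Z: R wins 25–12.
R vs U: R wins 27–10.
Q vs S: S wins 34–3.
Q vs X: X wins 28–9.
Q vs Z: Z wins 26–11.
Q vs U: U wins 25–12.
S vs X: S wins 21–16.
S vs Z: S wins 34–3.
S vs U: U wins 25–12.
X vs Z: Z wins 22–15.
X vs U: U wins 34–3.
Z vs U: U wins 25–12.
No candidate beats all others: R beats U beats S beats R, a majority cycle.

There is no Condorcet winner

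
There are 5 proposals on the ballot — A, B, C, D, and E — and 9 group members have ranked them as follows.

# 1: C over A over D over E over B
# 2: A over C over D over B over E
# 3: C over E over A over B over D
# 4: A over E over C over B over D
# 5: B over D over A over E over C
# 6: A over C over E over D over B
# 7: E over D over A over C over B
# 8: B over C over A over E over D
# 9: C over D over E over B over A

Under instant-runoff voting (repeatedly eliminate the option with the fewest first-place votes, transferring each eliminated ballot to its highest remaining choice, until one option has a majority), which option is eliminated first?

Round 1: A 3, C 3, B 2, E 1, D 0. D has the fewest and is eliminated.
Round 2: A 3, C 3, B 2, E 1. E has the fewest and is eliminated.
Round 3: A 4, C 3, B 2. B has the fewest and is eliminated.
Round 4: A 5, C 4. A has a majority.

D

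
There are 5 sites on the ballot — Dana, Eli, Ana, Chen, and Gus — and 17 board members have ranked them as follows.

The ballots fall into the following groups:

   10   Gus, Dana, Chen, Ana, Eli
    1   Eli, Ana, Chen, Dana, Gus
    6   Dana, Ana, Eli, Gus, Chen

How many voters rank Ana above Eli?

Ballots ranking Ana above Eli: 10+6 = 16.
Ballots ranking Eli above Ana: 1.
So 16 of 17 voters prefer Ana to Eli.

16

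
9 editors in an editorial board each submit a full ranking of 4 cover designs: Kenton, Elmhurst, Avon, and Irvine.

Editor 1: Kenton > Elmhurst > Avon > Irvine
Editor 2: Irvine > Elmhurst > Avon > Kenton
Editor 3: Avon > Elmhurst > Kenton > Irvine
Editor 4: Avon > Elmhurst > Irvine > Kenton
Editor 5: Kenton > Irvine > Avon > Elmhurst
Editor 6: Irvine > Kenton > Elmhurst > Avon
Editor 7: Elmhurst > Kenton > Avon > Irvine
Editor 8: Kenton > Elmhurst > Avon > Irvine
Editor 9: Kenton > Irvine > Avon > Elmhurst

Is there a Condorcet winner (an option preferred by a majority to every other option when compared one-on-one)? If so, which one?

Head-to-head results (9 voters total):
Kenton vs Elmhurst: Kenton wins 5–4.
Kenton vs Avon: Kenton wins 6–3.
Kenton vs Irvine: Kenton wins 6–3.
Elmhurst vs Avon: Elmhurst wins 5–4.
Elmhurst vs Irvine: Elmhurst wins 5–4.
Avon vs Irvine: Avon wins 5–4.
Kenton beats each rival — Elmhurst (5–4), Avon (6–3), Irvine (6–3) — so Kenton is the Condorcet winner.

Kenton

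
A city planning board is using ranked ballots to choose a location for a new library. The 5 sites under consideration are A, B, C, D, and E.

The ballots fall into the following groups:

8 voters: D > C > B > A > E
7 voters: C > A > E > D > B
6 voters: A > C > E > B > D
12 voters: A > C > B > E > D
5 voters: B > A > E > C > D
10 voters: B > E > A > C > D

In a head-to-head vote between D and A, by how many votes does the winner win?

32

Ballots ranking D above A: 8.
Ballots ranking A above D: 7+6+12+5+10 = 40.
A wins 40–8, a margin of 32.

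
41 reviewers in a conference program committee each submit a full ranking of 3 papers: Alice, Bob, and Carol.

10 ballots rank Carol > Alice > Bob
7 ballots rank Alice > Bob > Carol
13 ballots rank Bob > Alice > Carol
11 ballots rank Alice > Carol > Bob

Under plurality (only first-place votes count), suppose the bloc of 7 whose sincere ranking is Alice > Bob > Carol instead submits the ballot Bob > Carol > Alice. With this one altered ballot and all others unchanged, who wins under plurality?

Bob

First-place totals with the altered ballot: Alice 11, Bob 20, Carol 10.
The switch changes the winner from Alice to Bob.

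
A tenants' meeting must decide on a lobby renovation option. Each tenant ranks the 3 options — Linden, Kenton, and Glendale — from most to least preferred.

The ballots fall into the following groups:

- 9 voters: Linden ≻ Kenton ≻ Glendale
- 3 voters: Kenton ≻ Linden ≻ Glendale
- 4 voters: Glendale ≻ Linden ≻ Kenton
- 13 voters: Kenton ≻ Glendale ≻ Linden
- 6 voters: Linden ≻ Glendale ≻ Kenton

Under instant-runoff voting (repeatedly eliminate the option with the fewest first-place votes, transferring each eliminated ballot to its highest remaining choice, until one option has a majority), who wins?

Linden

Round 1: Kenton 16, Linden 15, Glendale 4. Glendale has the fewest and is eliminated.
Round 2: Linden 19, Kenton 16. Linden has a majority.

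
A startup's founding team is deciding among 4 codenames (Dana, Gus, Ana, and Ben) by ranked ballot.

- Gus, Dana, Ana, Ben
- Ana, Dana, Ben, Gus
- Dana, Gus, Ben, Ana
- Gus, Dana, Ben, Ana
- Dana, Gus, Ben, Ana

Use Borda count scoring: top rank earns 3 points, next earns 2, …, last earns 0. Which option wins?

Dana

Borda scores:
  Dana: 2 + 2 + 3 + 2 + 3 = 12
  Gus: 3 + 0 + 2 + 3 + 2 = 10
  Ana: 1 + 3 + 0 + 0 + 0 = 4
  Ben: 0 + 1 + 1 + 1 + 1 = 4
Dana has the highest total.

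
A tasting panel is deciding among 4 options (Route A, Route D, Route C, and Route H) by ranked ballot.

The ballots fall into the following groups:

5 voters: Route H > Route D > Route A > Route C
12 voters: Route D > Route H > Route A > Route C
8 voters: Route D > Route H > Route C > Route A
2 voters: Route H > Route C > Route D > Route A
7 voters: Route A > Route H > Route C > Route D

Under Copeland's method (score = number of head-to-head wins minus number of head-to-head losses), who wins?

Pairwise results:
  Route A vs Route D: Route D wins 27–7.
  Route A vs Route C: Route A wins 24–10.
  Route A vs Route H: Route H wins 27–7.
  Route D vs Route C: Route D wins 25–9.
  Route D vs Route H: Route D wins 20–14.
  Route C vs Route H: Route H wins 34–0.
Copeland scores (wins − losses):
  Route A: 1 − 2 = -1
  Route D: 3 − 0 = 3
  Route C: 0 − 3 = -3
  Route H: 2 − 1 = 1
Route D has the best Copeland score.

Route D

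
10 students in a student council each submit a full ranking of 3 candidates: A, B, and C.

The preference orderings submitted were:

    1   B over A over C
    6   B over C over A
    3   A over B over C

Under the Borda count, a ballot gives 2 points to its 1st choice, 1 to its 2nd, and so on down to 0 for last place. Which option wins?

B

Borda scores:
  A: 1 + 6·0 + 3·2 = 7
  B: 2 + 6·2 + 3·1 = 17
  C: 0 + 6·1 + 3·0 = 6
B has the highest total.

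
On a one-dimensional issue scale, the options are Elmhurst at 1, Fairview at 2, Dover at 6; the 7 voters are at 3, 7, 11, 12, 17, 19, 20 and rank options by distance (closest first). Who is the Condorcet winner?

With single-peaked preferences on a line, the Condorcet winner is the candidate closest to the median voter.
The median voter (position 12) is closest to Dover at 6.
Check: Dover vs Elmhurst — voters closer to Dover: 6 of 7.

Dover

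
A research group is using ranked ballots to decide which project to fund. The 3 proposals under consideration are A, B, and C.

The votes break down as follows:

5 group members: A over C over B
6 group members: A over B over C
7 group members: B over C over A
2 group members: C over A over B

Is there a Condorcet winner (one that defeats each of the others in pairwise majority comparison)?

Yes

Head-to-head results (20 voters total):
A vs B: A wins 13–7.
A vs C: A wins 11–9.
B vs C: B wins 13–7.
A beats each rival — B (13–7), C (11–9) — so A is the Condorcet winner.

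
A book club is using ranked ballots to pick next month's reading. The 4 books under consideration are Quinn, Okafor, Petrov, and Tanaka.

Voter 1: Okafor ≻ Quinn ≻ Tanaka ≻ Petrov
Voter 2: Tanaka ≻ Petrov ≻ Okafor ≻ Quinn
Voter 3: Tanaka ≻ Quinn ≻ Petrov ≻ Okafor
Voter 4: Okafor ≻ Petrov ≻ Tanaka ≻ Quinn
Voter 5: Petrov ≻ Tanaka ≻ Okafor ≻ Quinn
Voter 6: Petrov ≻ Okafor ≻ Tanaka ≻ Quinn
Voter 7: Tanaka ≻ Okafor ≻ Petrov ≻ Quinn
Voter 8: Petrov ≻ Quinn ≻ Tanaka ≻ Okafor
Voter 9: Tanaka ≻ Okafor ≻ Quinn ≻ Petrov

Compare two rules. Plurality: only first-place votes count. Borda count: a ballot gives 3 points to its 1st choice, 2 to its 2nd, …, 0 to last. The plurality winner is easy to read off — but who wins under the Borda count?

Tanaka

Plurality first-place counts: Quinn 0, Okafor 2, Petrov 3, Tanaka 4 → Tanaka.
Borda totals: Quinn 7, Okafor 14, Petrov 15, Tanaka 18 → Tanaka.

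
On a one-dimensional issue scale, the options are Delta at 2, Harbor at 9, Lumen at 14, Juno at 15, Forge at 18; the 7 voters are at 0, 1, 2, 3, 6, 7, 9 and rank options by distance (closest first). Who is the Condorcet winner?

With single-peaked preferences on a line, the Condorcet winner is the candidate closest to the median voter.
The median voter (position 3) is closest to Delta at 2.
Check: Delta vs Forge — voters closer to Delta: 7 of 7.

Delta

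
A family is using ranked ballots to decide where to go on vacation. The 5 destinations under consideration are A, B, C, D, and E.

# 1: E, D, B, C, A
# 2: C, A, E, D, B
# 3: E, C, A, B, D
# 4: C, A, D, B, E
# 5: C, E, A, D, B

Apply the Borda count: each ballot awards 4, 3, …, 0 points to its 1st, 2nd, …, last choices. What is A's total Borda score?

Borda scores:
  A: 0 + 3 + 2 + 3 + 2 = 10
  B: 2 + 0 + 1 + 1 + 0 = 4
  C: 1 + 4 + 3 + 4 + 4 = 16
  D: 3 + 1 + 0 + 2 + 1 = 7
  E: 4 + 2 + 4 + 0 + 3 = 13

10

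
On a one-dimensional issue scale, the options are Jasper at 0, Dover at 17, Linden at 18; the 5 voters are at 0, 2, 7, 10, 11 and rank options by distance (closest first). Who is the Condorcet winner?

Jasper

With single-peaked preferences on a line, the Condorcet winner is the candidate closest to the median voter.
The median voter (position 7) is closest to Jasper at 0.
Check: Jasper vs Linden — voters closer to Jasper: 3 of 5.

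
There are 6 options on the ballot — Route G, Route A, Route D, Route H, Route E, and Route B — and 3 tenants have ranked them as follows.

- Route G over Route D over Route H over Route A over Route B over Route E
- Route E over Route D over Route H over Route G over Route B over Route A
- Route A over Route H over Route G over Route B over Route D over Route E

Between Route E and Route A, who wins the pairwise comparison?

Route A

Ballots ranking Route E above Route A: 1.
Ballots ranking Route A above Route E: 2.
Route A wins the head-to-head, 2–1.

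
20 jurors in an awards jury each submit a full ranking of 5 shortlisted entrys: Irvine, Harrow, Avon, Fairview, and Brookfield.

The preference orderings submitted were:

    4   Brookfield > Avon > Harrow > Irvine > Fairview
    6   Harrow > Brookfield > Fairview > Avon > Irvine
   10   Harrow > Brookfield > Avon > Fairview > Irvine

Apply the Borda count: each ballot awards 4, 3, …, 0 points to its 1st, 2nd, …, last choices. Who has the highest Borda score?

Borda scores:
  Irvine: 4·1 + 6·0 + 10·0 = 4
  Harrow: 4·2 + 6·4 + 10·4 = 72
  Avon: 4·3 + 6·1 + 10·2 = 38
  Fairview: 4·0 + 6·2 + 10·1 = 22
  Brookfield: 4·4 + 6·3 + 10·3 = 64
Harrow has the highest total.

Harrow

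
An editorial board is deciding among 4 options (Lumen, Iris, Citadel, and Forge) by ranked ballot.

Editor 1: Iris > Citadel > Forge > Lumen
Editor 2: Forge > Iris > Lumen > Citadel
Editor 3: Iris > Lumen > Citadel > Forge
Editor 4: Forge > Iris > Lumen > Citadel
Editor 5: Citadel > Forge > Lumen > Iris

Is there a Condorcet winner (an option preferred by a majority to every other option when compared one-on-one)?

Head-to-head results (5 voters total):
Lumen vs Iris: Iris wins 4–1.
Lumen vs Citadel: Lumen wins 3–2.
Lumen vs Forge: Forge wins 4–1.
Iris vs Citadel: Iris wins 4–1.
Iris vs Forge: Forge wins 3–2.
Citadel vs Forge: Citadel wins 3–2.
No candidate beats all others: Lumen beats Citadel beats Forge beats Lumen, a majority cycle.

No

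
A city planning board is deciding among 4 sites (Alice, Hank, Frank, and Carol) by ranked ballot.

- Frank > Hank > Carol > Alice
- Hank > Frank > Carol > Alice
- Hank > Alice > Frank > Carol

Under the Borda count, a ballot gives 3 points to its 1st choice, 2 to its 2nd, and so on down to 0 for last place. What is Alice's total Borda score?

Borda scores:
  Alice: 0 + 0 + 2 = 2
  Hank: 2 + 3 + 3 = 8
  Frank: 3 + 2 + 1 = 6
  Carol: 1 + 1 + 0 = 2

2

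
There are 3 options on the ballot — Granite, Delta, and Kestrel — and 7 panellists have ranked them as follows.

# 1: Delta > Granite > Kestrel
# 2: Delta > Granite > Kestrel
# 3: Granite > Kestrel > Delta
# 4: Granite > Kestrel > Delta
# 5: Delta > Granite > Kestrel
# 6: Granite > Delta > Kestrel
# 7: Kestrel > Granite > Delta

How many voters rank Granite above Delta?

Ballots ranking Granite above Delta: 4.
Ballots ranking Delta above Granite: 3.
So 4 of 7 voters prefer Granite to Delta.

4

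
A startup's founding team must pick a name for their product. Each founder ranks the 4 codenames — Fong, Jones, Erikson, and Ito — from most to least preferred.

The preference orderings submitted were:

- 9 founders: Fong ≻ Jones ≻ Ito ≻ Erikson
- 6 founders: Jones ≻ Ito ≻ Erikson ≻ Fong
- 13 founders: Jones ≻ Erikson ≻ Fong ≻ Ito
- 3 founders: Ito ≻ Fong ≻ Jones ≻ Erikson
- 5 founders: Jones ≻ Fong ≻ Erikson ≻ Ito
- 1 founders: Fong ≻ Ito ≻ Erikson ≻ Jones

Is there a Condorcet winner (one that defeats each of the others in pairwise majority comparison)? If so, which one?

Jones

Head-to-head results (37 voters total):
Fong vs Jones: Jones wins 24–13.
Fong vs Erikson: Erikson wins 19–18.
Fong vs Ito: Fong wins 28–9.
Jones vs Erikson: Jones wins 36–1.
Jones vs Ito: Jones wins 33–4.
Erikson vs Ito: Ito wins 19–18.
Jones beats each rival — Fong (24–13), Erikson (36–1), Ito (33–4) — so Jones is the Condorcet winner.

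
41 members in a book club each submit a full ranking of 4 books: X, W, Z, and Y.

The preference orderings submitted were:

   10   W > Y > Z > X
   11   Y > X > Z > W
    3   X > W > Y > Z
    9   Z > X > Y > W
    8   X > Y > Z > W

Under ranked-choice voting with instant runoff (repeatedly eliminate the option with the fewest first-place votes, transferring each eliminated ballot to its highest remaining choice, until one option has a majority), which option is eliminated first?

Z

Round 1: X 11, Y 11, W 10, Z 9. Z has the fewest and is eliminated.
Round 2: X 20, Y 11, W 10. W has the fewest and is eliminated.
Round 3: Y 21, X 20. Y has a majority.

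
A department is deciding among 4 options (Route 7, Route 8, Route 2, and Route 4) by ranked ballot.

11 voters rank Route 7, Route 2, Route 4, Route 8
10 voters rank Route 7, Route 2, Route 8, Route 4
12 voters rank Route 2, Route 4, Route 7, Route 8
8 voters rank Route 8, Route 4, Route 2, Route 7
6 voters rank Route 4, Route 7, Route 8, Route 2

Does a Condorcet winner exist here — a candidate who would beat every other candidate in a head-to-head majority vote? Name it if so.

Head-to-head results (47 voters total):
Route 7 vs Route 8: Route 7 wins 39–8.
Route 7 vs Route 2: Route 7 wins 27–20.
Route 7 vs Route 4: Route 4 wins 26–21.
Route 8 vs Route 2: Route 2 wins 33–14.
Route 8 vs Route 4: Route 4 wins 29–18.
Route 2 vs Route 4: Route 2 wins 33–14.
No candidate beats all others: Route 7 beats Route 2 beats Route 4 beats Route 7, a majority cycle.

None — there is no Condorcet winner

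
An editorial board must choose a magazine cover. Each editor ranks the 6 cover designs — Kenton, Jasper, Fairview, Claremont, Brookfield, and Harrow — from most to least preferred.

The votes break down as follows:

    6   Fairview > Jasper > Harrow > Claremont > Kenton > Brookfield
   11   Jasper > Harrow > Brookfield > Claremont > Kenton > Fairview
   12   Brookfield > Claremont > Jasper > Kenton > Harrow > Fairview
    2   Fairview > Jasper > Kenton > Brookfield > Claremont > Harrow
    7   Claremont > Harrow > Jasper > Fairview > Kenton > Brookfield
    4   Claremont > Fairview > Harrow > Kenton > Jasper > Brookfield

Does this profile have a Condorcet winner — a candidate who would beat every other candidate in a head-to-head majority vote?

Head-to-head results (42 voters total):
Kenton vs Jasper: Jasper wins 38–4.
Kenton vs Fairview: Kenton wins 23–19.
Kenton vs Claremont: Claremont wins 40–2.
Kenton vs Brookfield: Brookfield wins 23–19.
Kenton vs Harrow: Harrow wins 28–14.
Jasper vs Fairview: Jasper wins 30–12.
Jasper vs Claremont: Claremont wins 23–19.
Jasper vs Brookfield: Jasper wins 30–12.
Jasper vs Harrow: Jasper wins 31–11.
Fairview vs Claremont: Claremont wins 34–8.
Fairview vs Brookfield: Brookfield wins 23–19.
Fairview vs Harrow: Harrow wins 30–12.
Claremont vs Brookfield: Brookfield wins 25–17.
Claremont vs Harrow: Claremont wins 25–17.
Brookfield vs Harrow: Harrow wins 28–14.
No candidate beats all others: Jasper beats Brookfield beats Claremont beats Jasper, a majority cycle.

No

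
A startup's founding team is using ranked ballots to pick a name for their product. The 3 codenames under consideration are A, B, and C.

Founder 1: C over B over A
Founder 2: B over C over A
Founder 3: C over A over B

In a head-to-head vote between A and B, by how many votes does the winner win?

Ballots ranking A above B: 1.
Ballots ranking B above A: 2.
B wins 2–1, a margin of 1.

1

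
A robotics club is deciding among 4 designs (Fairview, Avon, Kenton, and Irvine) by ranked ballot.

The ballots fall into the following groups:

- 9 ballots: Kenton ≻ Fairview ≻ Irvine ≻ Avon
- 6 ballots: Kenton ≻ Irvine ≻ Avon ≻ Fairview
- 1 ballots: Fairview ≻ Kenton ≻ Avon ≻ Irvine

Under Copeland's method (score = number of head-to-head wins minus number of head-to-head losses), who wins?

Kenton

Pairwise results:
  Fairview vs Avon: Fairview wins 10–6.
  Fairview vs Kenton: Kenton wins 15–1.
  Fairview vs Irvine: Fairview wins 10–6.
  Avon vs Kenton: Kenton wins 16–0.
  Avon vs Irvine: Irvine wins 15–1.
  Kenton vs Irvine: Kenton wins 16–0.
Copeland scores (wins − losses):
  Fairview: 2 − 1 = 1
  Avon: 0 − 3 = -3
  Kenton: 3 − 0 = 3
  Irvine: 1 − 2 = -1
Kenton has the best Copeland score.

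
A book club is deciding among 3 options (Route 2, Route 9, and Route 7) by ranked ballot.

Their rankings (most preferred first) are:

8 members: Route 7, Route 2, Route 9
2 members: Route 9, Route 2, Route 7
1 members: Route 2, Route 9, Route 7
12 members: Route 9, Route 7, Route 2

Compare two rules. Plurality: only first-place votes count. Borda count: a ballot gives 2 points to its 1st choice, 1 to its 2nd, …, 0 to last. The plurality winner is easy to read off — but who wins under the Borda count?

Route 9

Plurality first-place counts: Route 2 1, Route 9 14, Route 7 8 → Route 9.
Borda totals: Route 2 12, Route 9 29, Route 7 28 → Route 9.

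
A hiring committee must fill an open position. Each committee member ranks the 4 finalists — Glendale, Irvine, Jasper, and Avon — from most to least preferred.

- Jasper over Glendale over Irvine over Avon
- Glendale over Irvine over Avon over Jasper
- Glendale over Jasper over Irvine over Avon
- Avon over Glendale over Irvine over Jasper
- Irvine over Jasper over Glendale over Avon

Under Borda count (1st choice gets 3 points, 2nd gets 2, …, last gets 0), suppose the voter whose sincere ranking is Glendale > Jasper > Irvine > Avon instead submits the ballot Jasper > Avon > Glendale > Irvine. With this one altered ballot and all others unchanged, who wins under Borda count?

Borda totals with the altered ballot: Glendale 9, Irvine 7, Jasper 8, Avon 6.
The winner is unchanged: still Glendale.

Glendale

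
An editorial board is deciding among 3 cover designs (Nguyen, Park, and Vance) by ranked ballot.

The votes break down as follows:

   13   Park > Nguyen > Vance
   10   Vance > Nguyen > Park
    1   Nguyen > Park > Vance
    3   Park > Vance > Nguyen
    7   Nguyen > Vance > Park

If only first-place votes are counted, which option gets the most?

Park

First-place vote totals:
  Nguyen: 8
  Park: 16
  Vance: 10
Park has the most first-place votes.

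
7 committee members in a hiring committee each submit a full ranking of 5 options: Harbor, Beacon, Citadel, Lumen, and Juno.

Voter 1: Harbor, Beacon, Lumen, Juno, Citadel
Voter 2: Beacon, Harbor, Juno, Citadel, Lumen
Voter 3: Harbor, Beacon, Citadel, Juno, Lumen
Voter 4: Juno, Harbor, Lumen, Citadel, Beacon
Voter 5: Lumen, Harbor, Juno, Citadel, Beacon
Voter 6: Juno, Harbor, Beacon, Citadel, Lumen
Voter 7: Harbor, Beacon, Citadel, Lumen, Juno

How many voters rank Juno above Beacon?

Ballots ranking Juno above Beacon: 3.
Ballots ranking Beacon above Juno: 4.
So 3 of 7 voters prefer Juno to Beacon.

3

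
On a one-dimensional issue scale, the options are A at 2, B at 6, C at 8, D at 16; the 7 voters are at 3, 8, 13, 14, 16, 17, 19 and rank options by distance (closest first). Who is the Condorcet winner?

D

With single-peaked preferences on a line, the Condorcet winner is the candidate closest to the median voter.
The median voter (position 14) is closest to D at 16.
Check: D vs A — voters closer to D: 5 of 7.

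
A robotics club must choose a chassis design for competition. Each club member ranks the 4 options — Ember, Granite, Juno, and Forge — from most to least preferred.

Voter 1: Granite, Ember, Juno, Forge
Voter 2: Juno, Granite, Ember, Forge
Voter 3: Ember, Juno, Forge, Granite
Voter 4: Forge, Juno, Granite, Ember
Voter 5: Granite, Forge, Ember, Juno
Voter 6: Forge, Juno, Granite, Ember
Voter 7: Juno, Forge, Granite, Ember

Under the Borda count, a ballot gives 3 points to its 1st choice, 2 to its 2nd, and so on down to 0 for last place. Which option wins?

Borda scores:
  Ember: 2 + 1 + 3 + 0 + 1 + 0 + 0 = 7
  Granite: 3 + 2 + 0 + 1 + 3 + 1 + 1 = 11
  Juno: 1 + 3 + 2 + 2 + 0 + 2 + 3 = 13
  Forge: 0 + 0 + 1 + 3 + 2 + 3 + 2 = 11
Juno has the highest total.

Juno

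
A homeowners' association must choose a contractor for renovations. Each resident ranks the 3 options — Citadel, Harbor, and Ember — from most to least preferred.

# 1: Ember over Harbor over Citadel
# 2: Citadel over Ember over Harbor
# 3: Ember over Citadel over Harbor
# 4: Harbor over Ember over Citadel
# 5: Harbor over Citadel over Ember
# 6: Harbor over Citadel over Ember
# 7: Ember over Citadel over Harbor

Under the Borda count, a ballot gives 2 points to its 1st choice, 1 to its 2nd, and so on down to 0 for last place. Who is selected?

Ember

Borda scores:
  Citadel: 0 + 2 + 1 + 0 + 1 + 1 + 1 = 6
  Harbor: 1 + 0 + 0 + 2 + 2 + 2 + 0 = 7
  Ember: 2 + 1 + 2 + 1 + 0 + 0 + 2 = 8
Ember has the highest total.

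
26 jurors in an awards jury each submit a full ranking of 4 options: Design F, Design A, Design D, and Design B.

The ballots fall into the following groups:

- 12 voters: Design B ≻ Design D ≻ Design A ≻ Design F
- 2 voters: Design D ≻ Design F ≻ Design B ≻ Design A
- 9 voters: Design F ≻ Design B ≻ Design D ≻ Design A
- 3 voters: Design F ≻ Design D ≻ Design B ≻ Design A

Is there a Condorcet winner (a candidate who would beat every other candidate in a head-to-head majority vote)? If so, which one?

None — there is no Condorcet winner

Head-to-head results (26 voters total):
Design F vs Design A: Design F wins 14–12.
Design F vs Design D: Design D wins 14–12.
Design F vs Design B: Design F wins 14–12.
Design A vs Design D: Design D wins 26–0.
Design A vs Design B: Design B wins 26–0.
Design D vs Design B: Design B wins 21–5.
No candidate beats all others: Design F beats Design B beats Design D beats Design F, a majority cycle.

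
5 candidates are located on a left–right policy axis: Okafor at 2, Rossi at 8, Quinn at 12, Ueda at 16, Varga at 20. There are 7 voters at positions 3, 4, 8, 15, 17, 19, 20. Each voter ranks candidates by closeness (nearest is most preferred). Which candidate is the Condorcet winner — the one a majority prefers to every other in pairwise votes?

Ueda

With single-peaked preferences on a line, the Condorcet winner is the candidate closest to the median voter.
The median voter (position 15) is closest to Ueda at 16.
Check: Ueda vs Okafor — voters closer to Ueda: 4 of 7.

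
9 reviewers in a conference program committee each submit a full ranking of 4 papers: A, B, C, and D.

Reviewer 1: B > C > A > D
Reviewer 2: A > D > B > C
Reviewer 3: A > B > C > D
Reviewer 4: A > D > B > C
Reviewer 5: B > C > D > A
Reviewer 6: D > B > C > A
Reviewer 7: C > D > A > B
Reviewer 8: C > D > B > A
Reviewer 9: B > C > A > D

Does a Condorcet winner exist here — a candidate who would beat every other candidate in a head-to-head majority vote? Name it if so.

None — there is no Condorcet winner

Head-to-head results (9 voters total):
A vs B: B wins 5–4.
A vs C: C wins 6–3.
A vs D: A wins 5–4.
B vs C: B wins 7–2.
B vs D: D wins 5–4.
C vs D: C wins 6–3.
No candidate beats all others: A beats D beats B beats A, a majority cycle.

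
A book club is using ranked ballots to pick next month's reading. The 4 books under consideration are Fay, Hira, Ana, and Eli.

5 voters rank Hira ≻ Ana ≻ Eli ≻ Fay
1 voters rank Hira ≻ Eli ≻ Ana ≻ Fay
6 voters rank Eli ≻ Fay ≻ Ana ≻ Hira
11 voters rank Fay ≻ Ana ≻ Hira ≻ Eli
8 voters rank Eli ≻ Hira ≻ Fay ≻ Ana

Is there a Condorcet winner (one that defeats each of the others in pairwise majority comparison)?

Head-to-head results (31 voters total):
Fay vs Hira: Fay wins 17–14.
Fay vs Ana: Fay wins 25–6.
Fay vs Eli: Eli wins 20–11.
Hira vs Ana: Ana wins 17–14.
Hira vs Eli: Hira wins 17–14.
Ana vs Eli: Ana wins 16–15.
No candidate beats all others: Fay beats Hira beats Eli beats Fay, a majority cycle.

No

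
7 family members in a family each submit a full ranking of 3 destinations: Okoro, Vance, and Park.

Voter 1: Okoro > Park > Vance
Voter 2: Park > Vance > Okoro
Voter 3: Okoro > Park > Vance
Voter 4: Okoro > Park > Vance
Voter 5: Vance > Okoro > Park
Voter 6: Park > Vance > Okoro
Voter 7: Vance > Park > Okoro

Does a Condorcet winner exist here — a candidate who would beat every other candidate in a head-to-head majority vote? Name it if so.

There is no Condorcet winner

Head-to-head results (7 voters total):
Okoro vs Vance: Vance wins 4–3.
Okoro vs Park: Okoro wins 4–3.
Vance vs Park: Park wins 5–2.
No candidate beats all others: Okoro beats Park beats Vance beats Okoro, a majority cycle.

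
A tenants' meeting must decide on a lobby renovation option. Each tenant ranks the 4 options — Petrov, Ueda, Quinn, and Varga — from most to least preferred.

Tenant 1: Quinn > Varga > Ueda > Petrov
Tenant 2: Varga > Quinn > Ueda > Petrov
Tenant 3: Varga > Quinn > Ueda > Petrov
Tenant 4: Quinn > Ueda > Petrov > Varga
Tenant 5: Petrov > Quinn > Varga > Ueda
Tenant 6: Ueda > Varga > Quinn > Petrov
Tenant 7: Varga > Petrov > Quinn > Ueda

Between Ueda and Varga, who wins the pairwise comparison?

Ballots ranking Ueda above Varga: 2.
Ballots ranking Varga above Ueda: 5.
Varga wins the head-to-head, 5–2.

Varga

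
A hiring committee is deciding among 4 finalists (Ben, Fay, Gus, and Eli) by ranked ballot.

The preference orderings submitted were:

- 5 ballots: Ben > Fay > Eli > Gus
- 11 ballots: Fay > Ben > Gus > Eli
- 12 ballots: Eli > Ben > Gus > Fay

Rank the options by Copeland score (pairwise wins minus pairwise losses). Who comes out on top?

Pairwise results:
  Ben vs Fay: Ben wins 17–11.
  Ben vs Gus: Ben wins 28–0.
  Ben vs Eli: Ben wins 16–12.
  Fay vs Gus: Fay wins 16–12.
  Fay vs Eli: Fay wins 16–12.
  Gus vs Eli: Eli wins 17–11.
Copeland scores (wins − losses):
  Ben: 3 − 0 = 3
  Fay: 2 − 1 = 1
  Gus: 0 − 3 = -3
  Eli: 1 − 2 = -1
Ben has the best Copeland score.

Ben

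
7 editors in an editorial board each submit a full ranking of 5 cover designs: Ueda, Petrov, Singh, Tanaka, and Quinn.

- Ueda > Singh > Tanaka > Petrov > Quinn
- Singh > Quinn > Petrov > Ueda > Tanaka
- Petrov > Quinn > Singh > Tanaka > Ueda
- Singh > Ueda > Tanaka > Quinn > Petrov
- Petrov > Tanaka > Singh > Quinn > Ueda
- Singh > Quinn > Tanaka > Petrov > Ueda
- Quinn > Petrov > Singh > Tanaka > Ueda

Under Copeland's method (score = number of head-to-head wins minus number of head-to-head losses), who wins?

Singh

Pairwise results:
  Ueda vs Petrov: Petrov wins 5–2.
  Ueda vs Singh: Singh wins 6–1.
  Ueda vs Tanaka: Tanaka wins 4–3.
  Ueda vs Quinn: Quinn wins 5–2.
  Petrov vs Singh: Singh wins 4–3.
  Petrov vs Tanaka: Petrov wins 4–3.
  Petrov vs Quinn: Quinn wins 4–3.
  Singh vs Tanaka: Singh wins 6–1.
  Singh vs Quinn: Singh wins 5–2.
  Tanaka vs Quinn: Quinn wins 4–3.
Copeland scores (wins − losses):
  Ueda: 0 − 4 = -4
  Petrov: 2 − 2 = 0
  Singh: 4 − 0 = 4
  Tanaka: 1 − 3 = -2
  Quinn: 3 − 1 = 2
Singh has the best Copeland score.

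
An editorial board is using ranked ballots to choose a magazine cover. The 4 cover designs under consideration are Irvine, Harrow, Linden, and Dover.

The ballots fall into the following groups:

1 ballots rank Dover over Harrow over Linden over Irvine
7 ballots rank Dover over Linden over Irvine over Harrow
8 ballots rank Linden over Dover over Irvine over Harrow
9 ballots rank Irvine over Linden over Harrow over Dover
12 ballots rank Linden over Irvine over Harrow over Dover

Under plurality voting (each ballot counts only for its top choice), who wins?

Linden

First-place vote totals:
  Irvine: 9
  Harrow: 0
  Linden: 20
  Dover: 8
Linden has the most first-place votes.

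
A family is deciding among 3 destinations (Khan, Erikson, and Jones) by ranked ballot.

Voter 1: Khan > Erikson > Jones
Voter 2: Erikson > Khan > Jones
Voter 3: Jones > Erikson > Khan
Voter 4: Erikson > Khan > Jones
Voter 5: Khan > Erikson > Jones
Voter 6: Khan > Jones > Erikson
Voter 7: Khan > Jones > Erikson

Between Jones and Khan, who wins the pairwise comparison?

Ballots ranking Jones above Khan: 1.
Ballots ranking Khan above Jones: 6.
Khan wins the head-to-head, 6–1.

Khan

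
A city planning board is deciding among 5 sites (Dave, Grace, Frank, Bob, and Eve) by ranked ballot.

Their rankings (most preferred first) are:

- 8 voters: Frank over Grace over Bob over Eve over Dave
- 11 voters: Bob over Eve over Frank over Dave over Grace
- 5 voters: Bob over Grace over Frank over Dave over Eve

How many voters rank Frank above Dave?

24

Ballots ranking Frank above Dave: 8+11+5 = 24.
Ballots ranking Dave above Frank: 0.
So 24 of 24 voters prefer Frank to Dave.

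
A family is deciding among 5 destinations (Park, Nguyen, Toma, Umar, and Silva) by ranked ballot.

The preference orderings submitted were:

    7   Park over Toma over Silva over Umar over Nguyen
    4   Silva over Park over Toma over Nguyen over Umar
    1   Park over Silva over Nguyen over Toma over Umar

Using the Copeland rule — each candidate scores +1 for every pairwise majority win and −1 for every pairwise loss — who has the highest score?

Park

Pairwise results:
  Park vs Nguyen: Park wins 12–0.
  Park vs Toma: Park wins 12–0.
  Park vs Umar: Park wins 12–0.
  Park vs Silva: Park wins 8–4.
  Nguyen vs Toma: Toma wins 11–1.
  Nguyen vs Umar: Umar wins 7–5.
  Nguyen vs Silva: Silva wins 12–0.
  Toma vs Umar: Toma wins 12–0.
  Toma vs Silva: Toma wins 7–5.
  Umar vs Silva: Silva wins 12–0.
Copeland scores (wins − losses):
  Park: 4 − 0 = 4
  Nguyen: 0 − 4 = -4
  Toma: 3 − 1 = 2
  Umar: 1 − 3 = -2
  Silva: 2 − 2 = 0
Park has the best Copeland score.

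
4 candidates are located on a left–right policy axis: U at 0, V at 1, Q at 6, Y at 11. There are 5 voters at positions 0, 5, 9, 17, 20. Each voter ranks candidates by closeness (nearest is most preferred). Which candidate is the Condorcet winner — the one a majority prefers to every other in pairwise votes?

With single-peaked preferences on a line, the Condorcet winner is the candidate closest to the median voter.
The median voter (position 9) is closest to Y at 11.
Check: Y vs V — voters closer to Y: 3 of 5.

Y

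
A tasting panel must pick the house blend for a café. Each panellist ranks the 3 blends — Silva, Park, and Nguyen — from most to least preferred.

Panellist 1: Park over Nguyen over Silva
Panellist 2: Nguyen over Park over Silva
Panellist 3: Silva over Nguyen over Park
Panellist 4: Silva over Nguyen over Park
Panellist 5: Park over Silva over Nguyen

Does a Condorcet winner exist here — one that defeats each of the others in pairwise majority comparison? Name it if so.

No Condorcet winner

Head-to-head results (5 voters total):
Silva vs Park: Park wins 3–2.
Silva vs Nguyen: Silva wins 3–2.
Park vs Nguyen: Nguyen wins 3–2.
No candidate beats all others: Silva beats Nguyen beats Park beats Silva, a majority cycle.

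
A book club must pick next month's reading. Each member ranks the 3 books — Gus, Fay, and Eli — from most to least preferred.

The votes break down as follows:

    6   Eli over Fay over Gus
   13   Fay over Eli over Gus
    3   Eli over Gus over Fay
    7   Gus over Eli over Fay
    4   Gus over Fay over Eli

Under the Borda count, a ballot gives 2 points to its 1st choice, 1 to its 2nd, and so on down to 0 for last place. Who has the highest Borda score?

Eli

Borda scores:
  Gus: 6·0 + 13·0 + 3·1 + 7·2 + 4·2 = 25
  Fay: 6·1 + 13·2 + 3·0 + 7·0 + 4·1 = 36
  Eli: 6·2 + 13·1 + 3·2 + 7·1 + 4·0 = 38
Eli has the highest total.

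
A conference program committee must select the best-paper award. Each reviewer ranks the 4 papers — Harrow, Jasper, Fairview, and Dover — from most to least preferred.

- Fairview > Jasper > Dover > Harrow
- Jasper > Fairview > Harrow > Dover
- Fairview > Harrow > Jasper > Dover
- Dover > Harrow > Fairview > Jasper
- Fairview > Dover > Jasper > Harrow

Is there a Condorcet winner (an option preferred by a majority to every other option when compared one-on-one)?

Yes

Head-to-head results (5 voters total):
Harrow vs Jasper: Jasper wins 3–2.
Harrow vs Fairview: Fairview wins 4–1.
Harrow vs Dover: Dover wins 3–2.
Jasper vs Fairview: Fairview wins 4–1.
Jasper vs Dover: Jasper wins 3–2.
Fairview vs Dover: Fairview wins 4–1.
Fairview beats each rival — Harrow (4–1), Jasper (4–1), Dover (4–1) — so Fairview is the Condorcet winner.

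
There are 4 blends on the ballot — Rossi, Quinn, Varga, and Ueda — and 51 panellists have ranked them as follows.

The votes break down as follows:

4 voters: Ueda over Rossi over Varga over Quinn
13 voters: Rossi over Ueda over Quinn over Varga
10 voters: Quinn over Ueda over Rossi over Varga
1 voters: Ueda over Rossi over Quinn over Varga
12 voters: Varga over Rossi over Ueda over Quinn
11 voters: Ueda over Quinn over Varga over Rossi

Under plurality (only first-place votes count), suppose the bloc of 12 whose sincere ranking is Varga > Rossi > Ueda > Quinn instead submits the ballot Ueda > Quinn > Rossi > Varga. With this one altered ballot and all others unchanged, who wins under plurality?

First-place totals with the altered ballot: Rossi 13, Quinn 10, Varga 0, Ueda 28.
The winner is unchanged: still Ueda.

Ueda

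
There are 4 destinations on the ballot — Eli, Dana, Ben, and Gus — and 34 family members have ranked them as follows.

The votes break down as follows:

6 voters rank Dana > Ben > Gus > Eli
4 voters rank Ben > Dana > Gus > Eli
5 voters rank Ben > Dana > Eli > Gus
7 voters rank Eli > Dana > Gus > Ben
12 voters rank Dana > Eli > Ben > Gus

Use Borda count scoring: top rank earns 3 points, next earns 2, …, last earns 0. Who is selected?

Borda scores:
  Eli: 6·0 + 4·0 + 5·1 + 7·3 + 12·2 = 50
  Dana: 6·3 + 4·2 + 5·2 + 7·2 + 12·3 = 86
  Ben: 6·2 + 4·3 + 5·3 + 7·0 + 12·1 = 51
  Gus: 6·1 + 4·1 + 5·0 + 7·1 + 12·0 = 17
Dana has the highest total.

Dana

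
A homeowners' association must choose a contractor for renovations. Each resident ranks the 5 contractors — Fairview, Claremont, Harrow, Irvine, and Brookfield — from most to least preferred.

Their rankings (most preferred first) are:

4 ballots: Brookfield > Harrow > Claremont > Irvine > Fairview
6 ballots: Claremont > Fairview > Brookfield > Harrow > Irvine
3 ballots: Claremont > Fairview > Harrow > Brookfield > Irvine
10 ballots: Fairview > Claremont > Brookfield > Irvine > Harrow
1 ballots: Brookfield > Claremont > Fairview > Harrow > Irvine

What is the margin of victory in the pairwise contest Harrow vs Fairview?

16

Ballots ranking Harrow above Fairview: 4.
Ballots ranking Fairview above Harrow: 6+3+10+1 = 20.
Fairview wins 20–4, a margin of 16.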